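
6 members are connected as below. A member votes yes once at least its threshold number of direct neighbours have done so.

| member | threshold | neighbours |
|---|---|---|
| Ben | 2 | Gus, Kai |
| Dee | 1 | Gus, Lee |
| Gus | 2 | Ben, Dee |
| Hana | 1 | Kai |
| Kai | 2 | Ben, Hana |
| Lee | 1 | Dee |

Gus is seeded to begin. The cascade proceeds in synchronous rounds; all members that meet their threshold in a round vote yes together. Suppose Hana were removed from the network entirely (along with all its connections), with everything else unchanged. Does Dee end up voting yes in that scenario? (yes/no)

yes

With Hana removed:
Round 1 — Gus votes yes (initial).
Round 2 — checking thresholds:
  Ben: 1 of 2 neighbours < 2, holds.
  Dee: 1 of 2 neighbours ≥ 1, votes yes.
Round 3 — checking thresholds:
  Ben: 1 of 2 neighbours < 2, holds.
  Lee: 1 of 1 neighbours ≥ 1, votes yes.
Round 4 — no new yes votes; cascade stops.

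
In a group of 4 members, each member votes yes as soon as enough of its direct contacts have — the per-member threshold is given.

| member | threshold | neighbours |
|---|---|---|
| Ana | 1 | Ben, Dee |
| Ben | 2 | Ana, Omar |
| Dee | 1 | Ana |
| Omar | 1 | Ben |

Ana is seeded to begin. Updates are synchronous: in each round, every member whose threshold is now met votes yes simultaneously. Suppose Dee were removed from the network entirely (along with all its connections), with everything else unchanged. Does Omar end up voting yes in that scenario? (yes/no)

no

With Dee removed:
Round 1 — Ana votes yes (initial).
Round 2 — no new yes votes; cascade stops.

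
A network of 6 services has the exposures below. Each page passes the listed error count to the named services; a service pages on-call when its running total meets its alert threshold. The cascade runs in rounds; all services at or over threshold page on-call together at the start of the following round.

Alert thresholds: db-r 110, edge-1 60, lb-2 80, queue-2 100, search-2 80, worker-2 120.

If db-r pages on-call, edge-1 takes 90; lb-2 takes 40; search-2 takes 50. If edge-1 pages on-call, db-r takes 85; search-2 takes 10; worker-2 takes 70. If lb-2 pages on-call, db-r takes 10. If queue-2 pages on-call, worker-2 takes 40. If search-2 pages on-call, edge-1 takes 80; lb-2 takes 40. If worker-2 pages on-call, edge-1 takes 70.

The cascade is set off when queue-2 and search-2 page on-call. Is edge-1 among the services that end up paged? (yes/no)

Round 1 — queue-2, search-2 page on-call (initial).
  edge-1: +80 → 80 ≥ 60
  lb-2: +40 → 40 < 80
  worker-2: +40 → 40 < 120
Round 2 — edge-1 pages on-call.
  db-r: +85 → 85 < 110
  worker-2: +70 → 110 < 120
No further pages.

yes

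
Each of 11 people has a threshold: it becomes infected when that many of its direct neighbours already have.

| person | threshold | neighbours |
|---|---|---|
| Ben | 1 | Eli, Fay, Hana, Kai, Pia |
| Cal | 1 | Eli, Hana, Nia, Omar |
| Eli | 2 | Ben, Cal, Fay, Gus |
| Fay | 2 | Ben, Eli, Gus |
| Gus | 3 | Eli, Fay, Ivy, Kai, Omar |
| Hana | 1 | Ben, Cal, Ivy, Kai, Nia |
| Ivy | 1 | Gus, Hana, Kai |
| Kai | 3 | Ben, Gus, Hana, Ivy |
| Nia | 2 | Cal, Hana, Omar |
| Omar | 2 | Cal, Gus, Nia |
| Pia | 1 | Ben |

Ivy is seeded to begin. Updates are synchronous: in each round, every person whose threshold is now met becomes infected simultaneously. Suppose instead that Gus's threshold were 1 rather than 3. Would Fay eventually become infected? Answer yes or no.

With Gus's threshold at 1:
Round 1 — Ivy becomes infected (initial).
Round 2 — checking thresholds:
  Gus: 1 of 5 neighbours ≥ 1, becomes infected.
  Hana: 1 of 5 neighbours ≥ 1, becomes infected.
  Kai: 1 of 4 neighbours < 3, holds.
Round 3 — checking thresholds:
  Ben: 1 of 5 neighbours ≥ 1, becomes infected.
  Cal: 1 of 4 neighbours ≥ 1, becomes infected.
  Eli: 1 of 4 neighbours < 2, holds.
  Fay: 1 of 3 neighbours < 2, holds.
  Kai: 3 of 4 neighbours ≥ 3, becomes infected.
  Nia: 1 of 3 neighbours < 2, holds.
  Omar: 1 of 3 neighbours < 2, holds.
Round 4 — checking thresholds:
  Eli: 3 of 4 neighbours ≥ 2, becomes infected.
  Fay: 2 of 3 neighbours ≥ 2, becomes infected.
  Nia: 2 of 3 neighbours ≥ 2, becomes infected.
  Omar: 2 of 3 neighbours ≥ 2, becomes infected.
  Pia: 1 of 1 neighbours ≥ 1, becomes infected.
Round 5 — no new infections; cascade stops.

yes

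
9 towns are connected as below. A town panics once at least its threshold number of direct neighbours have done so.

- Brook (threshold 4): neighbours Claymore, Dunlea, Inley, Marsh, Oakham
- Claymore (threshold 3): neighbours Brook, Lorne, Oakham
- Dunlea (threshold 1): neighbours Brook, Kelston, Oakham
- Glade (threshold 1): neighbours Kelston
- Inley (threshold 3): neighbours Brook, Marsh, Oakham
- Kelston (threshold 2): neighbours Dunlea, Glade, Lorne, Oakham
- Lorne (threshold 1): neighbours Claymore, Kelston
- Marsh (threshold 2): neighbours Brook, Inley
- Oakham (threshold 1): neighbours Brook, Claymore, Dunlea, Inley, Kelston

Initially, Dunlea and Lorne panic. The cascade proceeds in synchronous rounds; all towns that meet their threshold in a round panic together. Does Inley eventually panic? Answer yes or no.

Round 1 — Dunlea, Lorne panic (initial).
Round 2 — checking thresholds:
  Brook: 1 of 5 neighbours < 4, holds.
  Claymore: 1 of 3 neighbours < 3, holds.
  Kelston: 2 of 4 neighbours ≥ 2, panics.
  Oakham: 1 of 5 neighbours ≥ 1, panics.
Round 3 — checking thresholds:
  Brook: 2 of 5 neighbours < 4, holds.
  Claymore: 2 of 3 neighbours < 3, holds.
  Glade: 1 of 1 neighbours ≥ 1, panics.
  Inley: 1 of 3 neighbours < 3, holds.
Round 4 — no new panics; cascade stops.

no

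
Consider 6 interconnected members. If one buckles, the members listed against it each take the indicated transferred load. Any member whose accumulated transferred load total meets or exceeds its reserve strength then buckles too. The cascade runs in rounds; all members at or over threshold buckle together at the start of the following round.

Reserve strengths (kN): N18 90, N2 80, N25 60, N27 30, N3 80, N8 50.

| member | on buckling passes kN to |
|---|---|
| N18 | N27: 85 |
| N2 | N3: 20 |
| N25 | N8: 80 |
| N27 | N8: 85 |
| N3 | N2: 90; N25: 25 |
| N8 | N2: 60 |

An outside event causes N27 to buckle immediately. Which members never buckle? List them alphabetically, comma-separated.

Round 1 — N27 buckles (initial).
  N8: +85 → 85 ≥ 50
Round 2 — N8 buckles.
  N2: +60 → 60 < 80
No further bucklings.

N18, N2, N25, N3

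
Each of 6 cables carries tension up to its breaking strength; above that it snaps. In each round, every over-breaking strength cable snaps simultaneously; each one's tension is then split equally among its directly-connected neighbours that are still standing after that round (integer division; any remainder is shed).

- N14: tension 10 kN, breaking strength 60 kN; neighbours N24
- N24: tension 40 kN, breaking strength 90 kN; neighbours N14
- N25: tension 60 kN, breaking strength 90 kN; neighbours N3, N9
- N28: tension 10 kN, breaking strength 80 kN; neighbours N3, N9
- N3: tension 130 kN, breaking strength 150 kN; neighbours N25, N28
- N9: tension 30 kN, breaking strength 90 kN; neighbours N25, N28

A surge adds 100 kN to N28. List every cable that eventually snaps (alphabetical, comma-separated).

Round 1 — N28 at 110 > 80. N28 snaps.
  N28 sheds 110 kN to N3, N9: 55 each.
    N3: 130+55 = 185 > 150
    N9: 30+55 = 85 ≤ 90
Round 2 — N3 snaps.
  N3 sheds 185 kN to N25: 185 each.
    N25: 60+185 = 245 > 90
Round 3 — N25 snaps.
  N25 sheds 245 kN to N9: 245 each.
    N9: 85+245 = 330 > 90
Round 4 — N9 snaps.
  N9 sheds 330 kN: no online neighbours, lost.
No further breaks.

N25, N28, N3, N9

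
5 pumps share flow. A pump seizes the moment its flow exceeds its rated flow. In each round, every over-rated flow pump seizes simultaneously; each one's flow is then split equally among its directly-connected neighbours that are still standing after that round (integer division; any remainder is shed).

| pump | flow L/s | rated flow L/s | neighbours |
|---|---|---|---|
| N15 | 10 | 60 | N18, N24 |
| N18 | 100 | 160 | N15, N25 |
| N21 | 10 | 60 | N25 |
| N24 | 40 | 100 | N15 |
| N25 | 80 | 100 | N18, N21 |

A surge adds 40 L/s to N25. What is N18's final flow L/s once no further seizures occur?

160

Round 1 — N25 at 120 > 100. N25 seizes.
  N25 sheds 120 L/s to N18, N21: 60 each.
    N18: 100+60 = 160 ≤ 160
    N21: 10+60 = 70 > 60
Round 2 — N21 seizes.
  N21 sheds 70 L/s: no online neighbours, lost.
No further seizures.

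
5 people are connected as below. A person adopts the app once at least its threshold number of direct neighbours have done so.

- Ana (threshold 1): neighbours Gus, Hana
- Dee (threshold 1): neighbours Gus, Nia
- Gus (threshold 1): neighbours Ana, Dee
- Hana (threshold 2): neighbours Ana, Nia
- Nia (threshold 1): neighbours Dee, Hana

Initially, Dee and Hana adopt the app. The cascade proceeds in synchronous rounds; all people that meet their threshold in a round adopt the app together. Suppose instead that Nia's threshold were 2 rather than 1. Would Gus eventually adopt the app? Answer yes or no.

With Nia's threshold at 2:
Round 1 — Dee, Hana adopt the app (initial).
Round 2 — checking thresholds:
  Ana: 1 of 2 neighbours ≥ 1, adopts the app.
  Gus: 1 of 2 neighbours ≥ 1, adopts the app.
  Nia: 2 of 2 neighbours ≥ 2, adopts the app.
Round 3 — no new adoptions; cascade stops.

yes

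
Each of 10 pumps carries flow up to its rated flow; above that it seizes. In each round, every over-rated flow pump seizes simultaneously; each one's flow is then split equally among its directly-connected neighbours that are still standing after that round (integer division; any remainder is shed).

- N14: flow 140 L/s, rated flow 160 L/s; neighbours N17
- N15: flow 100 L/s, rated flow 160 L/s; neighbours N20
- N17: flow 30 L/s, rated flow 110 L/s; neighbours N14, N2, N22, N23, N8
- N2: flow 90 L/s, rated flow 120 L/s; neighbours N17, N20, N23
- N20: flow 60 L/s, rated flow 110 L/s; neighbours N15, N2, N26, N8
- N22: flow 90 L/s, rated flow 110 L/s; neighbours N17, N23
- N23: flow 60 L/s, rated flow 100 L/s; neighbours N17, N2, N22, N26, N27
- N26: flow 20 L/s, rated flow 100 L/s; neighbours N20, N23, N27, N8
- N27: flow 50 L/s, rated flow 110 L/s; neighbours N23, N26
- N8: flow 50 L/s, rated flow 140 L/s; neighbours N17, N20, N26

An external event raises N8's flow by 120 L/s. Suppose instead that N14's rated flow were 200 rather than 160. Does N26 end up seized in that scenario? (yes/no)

With N14's rated flow at 200:
Round 1 — N8 at 170 > 140. N8 seizes.
  N8 sheds 170 L/s to N17, N20, N26: 56 each (2 lost).
    N17: 30+56 = 86 ≤ 110
    N20: 60+56 = 116 > 110
    N26: 20+56 = 76 ≤ 100
Round 2 — N20 seizes.
  N20 sheds 116 L/s to N15, N2, N26: 38 each (2 lost).
    N15: 100+38 = 138 ≤ 160
    N2: 90+38 = 128 > 120
    N26: 76+38 = 114 > 100
Round 3 — N2, N26 seize.
  N2 sheds 128 L/s to N17, N23: 64 each.
    N17: 86+64 = 150 > 110
    N23: 60+64 = 124 > 100
  N26 sheds 114 L/s to N23, N27: 57 each.
    N23: 124+57 = 181 > 100
    N27: 50+57 = 107 ≤ 110
Round 4 — N17, N23 seize.
  N17 sheds 150 L/s to N14, N22: 75 each.
    N14: 140+75 = 215 > 200
    N22: 90+75 = 165 > 110
  N23 sheds 181 L/s to N22, N27: 90 each (1 lost).
    N22: 165+90 = 255 > 110
    N27: 107+90 = 197 > 110
Round 5 — N14, N22, N27 seize.
  N14 sheds 215 L/s: no online neighbours, lost.
  N22 sheds 255 L/s: no online neighbours, lost.
  N27 sheds 197 L/s: no online neighbours, lost.
No further seizures.

yes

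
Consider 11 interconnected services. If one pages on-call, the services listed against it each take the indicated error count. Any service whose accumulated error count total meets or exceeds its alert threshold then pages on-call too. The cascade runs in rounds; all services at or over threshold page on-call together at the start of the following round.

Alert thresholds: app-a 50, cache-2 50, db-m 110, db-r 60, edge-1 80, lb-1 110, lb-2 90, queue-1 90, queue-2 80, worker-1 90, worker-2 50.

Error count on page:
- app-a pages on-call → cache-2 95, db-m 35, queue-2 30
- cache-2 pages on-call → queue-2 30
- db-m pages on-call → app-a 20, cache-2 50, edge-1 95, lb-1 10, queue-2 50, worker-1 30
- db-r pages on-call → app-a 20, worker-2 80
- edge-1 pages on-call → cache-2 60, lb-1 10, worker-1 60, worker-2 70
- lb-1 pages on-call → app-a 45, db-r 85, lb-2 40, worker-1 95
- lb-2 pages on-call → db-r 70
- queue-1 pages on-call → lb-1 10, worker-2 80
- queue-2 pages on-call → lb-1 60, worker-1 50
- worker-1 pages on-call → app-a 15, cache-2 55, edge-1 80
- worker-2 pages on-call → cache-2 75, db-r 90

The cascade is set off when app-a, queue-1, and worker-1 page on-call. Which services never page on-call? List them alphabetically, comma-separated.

Round 1 — app-a, queue-1, worker-1 page on-call (initial).
  cache-2: +95+55 → 150 ≥ 50
  db-m: +35 → 35 < 110
  edge-1: +80 → 80 ≥ 80
  lb-1: +10 → 10 < 110
  queue-2: +30 → 30 < 80
  worker-2: +80 → 80 ≥ 50
Round 2 — cache-2, edge-1, worker-2 page on-call.
  db-r: +90 → 90 ≥ 60
  lb-1: +10 → 20 < 110
  queue-2: +30 → 60 < 80
Round 3 — db-r pages on-call.
No further pages.

db-m, lb-1, lb-2, queue-2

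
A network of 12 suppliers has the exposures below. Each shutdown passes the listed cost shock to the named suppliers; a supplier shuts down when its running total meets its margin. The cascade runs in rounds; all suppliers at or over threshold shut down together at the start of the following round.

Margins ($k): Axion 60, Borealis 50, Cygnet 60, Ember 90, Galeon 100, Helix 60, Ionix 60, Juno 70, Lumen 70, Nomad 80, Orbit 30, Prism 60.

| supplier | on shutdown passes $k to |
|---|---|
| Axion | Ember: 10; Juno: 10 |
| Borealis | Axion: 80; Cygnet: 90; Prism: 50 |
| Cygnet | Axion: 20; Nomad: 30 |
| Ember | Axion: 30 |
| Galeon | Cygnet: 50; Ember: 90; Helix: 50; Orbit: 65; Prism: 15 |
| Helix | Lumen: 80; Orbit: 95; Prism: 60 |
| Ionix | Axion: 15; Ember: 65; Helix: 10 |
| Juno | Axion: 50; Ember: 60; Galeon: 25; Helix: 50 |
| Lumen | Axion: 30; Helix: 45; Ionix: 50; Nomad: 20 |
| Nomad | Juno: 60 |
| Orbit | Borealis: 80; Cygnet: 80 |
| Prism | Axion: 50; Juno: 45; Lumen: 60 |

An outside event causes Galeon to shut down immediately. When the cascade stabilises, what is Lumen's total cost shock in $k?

60

Round 1 — Galeon shuts down (initial).
  Cygnet: +50 → 50 < 60
  Ember: +90 → 90 ≥ 90
  Helix: +50 → 50 < 60
  Orbit: +65 → 65 ≥ 30
  Prism: +15 → 15 < 60
Round 2 — Ember, Orbit shut down.
  Axion: +30 → 30 < 60
  Borealis: +80 → 80 ≥ 50
  Cygnet: +80 → 130 ≥ 60
Round 3 — Borealis, Cygnet shut down.
  Axion: +80+20 → 130 ≥ 60
  Nomad: +30 → 30 < 80
  Prism: +50 → 65 ≥ 60
Round 4 — Axion, Prism shut down.
  Juno: +10+45 → 55 < 70
  Lumen: +60 → 60 < 70
No further shutdowns.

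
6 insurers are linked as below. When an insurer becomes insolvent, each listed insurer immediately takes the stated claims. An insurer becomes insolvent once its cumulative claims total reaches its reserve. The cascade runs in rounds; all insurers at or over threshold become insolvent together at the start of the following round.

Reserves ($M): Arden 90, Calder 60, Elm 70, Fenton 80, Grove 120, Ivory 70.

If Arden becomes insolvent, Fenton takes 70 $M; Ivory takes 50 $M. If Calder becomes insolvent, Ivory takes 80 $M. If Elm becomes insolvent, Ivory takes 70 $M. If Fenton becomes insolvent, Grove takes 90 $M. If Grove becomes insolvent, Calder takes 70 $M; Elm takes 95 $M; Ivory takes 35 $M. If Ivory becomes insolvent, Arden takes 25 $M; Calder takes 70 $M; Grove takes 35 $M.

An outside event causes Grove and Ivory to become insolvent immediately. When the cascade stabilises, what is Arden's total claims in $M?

Round 1 — Grove, Ivory become insolvent (initial).
  Arden: +25 → 25 < 90
  Calder: +70+70 → 140 ≥ 60
  Elm: +95 → 95 ≥ 70
Round 2 — Calder, Elm become insolvent.
No further insolvencies.

25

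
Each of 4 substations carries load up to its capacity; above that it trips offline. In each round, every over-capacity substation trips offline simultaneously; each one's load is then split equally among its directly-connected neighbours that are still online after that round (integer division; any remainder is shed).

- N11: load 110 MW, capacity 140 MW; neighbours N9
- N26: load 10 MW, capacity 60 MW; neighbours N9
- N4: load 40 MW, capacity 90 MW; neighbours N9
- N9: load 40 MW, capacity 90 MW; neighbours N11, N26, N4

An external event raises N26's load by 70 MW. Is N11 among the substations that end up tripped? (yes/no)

Round 1 — N26 at 80 > 60. N26 trips offline.
  N26 sheds 80 MW to N9: 80 each.
    N9: 40+80 = 120 > 90
Round 2 — N9 trips offline.
  N9 sheds 120 MW to N11, N4: 60 each.
    N11: 110+60 = 170 > 140
    N4: 40+60 = 100 > 90
Round 3 — N11, N4 trip offline.
  N11 sheds 170 MW: no online neighbours, lost.
  N4 sheds 100 MW: no online neighbours, lost.
No further trips.

yes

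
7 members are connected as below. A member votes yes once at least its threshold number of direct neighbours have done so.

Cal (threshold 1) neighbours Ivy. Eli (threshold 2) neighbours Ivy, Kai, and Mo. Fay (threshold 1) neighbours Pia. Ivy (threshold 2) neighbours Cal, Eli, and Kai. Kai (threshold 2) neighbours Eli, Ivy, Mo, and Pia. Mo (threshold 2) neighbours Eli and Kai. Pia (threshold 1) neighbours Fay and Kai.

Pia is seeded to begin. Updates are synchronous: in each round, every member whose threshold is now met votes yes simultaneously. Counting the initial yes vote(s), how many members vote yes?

Round 1 — Pia votes yes (initial).
Round 2 — checking thresholds:
  Fay: 1 of 1 neighbours ≥ 1, votes yes.
  Kai: 1 of 4 neighbours < 2, not yet.
Round 3 — no new yes votes; cascade stops.

2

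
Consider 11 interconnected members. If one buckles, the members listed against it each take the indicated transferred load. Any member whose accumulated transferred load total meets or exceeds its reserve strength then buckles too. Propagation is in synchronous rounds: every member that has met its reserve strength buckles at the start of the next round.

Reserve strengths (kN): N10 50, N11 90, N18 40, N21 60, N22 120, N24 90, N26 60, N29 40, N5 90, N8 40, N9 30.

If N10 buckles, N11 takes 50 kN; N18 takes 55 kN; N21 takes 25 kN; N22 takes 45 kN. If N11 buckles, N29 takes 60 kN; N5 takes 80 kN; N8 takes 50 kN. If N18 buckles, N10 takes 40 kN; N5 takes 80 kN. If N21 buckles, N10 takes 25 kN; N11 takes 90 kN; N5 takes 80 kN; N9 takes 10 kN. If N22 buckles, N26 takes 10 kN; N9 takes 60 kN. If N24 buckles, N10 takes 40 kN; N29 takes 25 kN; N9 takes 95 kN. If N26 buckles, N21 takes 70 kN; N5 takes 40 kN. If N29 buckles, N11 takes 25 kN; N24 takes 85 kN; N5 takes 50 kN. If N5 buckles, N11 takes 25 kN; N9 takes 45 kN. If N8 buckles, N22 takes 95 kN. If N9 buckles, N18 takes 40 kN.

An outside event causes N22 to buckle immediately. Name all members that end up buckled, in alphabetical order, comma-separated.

Round 1 — N22 buckles (initial).
  N26: +10 → 10 < 60
  N9: +60 → 60 ≥ 30
Round 2 — N9 buckles.
  N18: +40 → 40 ≥ 40
Round 3 — N18 buckles.
  N10: +40 → 40 < 50
  N5: +80 → 80 < 90
No further bucklings.

N18, N22, N9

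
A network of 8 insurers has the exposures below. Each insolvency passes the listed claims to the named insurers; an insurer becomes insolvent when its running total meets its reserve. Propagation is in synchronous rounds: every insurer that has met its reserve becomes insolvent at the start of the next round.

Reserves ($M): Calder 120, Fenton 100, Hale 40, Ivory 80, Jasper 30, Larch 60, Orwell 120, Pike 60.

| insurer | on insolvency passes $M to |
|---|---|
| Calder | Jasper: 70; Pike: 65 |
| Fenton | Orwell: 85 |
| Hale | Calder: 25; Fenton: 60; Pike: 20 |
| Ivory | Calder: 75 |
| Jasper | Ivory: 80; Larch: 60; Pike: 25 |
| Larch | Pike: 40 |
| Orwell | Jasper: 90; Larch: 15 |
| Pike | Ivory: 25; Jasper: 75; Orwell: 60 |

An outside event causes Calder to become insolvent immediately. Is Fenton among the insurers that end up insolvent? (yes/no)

Round 1 — Calder becomes insolvent (initial).
  Jasper: +70 → 70 ≥ 30
  Pike: +65 → 65 ≥ 60
Round 2 — Jasper, Pike become insolvent.
  Ivory: +80+25 → 105 ≥ 80
  Larch: +60 → 60 ≥ 60
  Orwell: +60 → 60 < 120
Round 3 — Ivory, Larch become insolvent.
No further insolvencies.

no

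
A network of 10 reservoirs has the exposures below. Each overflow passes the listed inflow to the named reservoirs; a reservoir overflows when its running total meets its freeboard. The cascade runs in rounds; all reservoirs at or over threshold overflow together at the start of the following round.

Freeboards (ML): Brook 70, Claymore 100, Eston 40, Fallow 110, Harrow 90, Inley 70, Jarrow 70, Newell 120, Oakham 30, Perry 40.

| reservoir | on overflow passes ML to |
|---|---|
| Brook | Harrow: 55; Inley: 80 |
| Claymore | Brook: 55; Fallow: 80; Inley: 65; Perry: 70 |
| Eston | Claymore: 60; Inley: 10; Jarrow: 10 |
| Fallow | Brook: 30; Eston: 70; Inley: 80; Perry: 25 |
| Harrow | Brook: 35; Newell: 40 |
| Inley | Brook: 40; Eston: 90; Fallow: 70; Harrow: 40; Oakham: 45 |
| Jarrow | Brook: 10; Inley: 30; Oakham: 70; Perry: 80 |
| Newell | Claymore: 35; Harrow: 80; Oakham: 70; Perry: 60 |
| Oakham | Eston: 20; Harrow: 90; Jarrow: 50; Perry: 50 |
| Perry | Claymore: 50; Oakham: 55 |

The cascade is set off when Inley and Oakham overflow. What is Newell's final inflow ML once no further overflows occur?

Round 1 — Inley, Oakham overflow (initial).
  Brook: +40 → 40 < 70
  Eston: +90+20 → 110 ≥ 40
  Fallow: +70 → 70 < 110
  Harrow: +40+90 → 130 ≥ 90
  Jarrow: +50 → 50 < 70
  Perry: +50 → 50 ≥ 40
Round 2 — Eston, Harrow, Perry overflow.
  Brook: +35 → 75 ≥ 70
  Claymore: +60+50 → 110 ≥ 100
  Jarrow: +10 → 60 < 70
  Newell: +40 → 40 < 120
Round 3 — Brook, Claymore overflow.
  Fallow: +80 → 150 ≥ 110
Round 4 — Fallow overflows.
No further overflows.

40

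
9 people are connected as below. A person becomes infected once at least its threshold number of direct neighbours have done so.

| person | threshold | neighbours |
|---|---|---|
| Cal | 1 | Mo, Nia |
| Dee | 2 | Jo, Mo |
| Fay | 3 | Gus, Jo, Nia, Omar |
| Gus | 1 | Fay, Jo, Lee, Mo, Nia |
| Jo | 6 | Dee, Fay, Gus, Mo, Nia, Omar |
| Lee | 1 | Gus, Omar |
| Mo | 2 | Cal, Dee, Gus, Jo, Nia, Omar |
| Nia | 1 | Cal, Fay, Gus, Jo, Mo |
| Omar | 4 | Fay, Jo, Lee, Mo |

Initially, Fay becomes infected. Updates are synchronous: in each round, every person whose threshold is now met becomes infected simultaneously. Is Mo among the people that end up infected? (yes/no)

yes

Round 1 — Fay becomes infected (initial).
Round 2 — checking thresholds:
  Gus: 1 of 5 neighbours ≥ 1, becomes infected.
  Jo: 1 of 6 neighbours < 6, below threshold.
  Nia: 1 of 5 neighbours ≥ 1, becomes infected.
  Omar: 1 of 4 neighbours < 4, below threshold.
Round 3 — checking thresholds:
  Cal: 1 of 2 neighbours ≥ 1, becomes infected.
  Jo: 3 of 6 neighbours < 6, below threshold.
  Lee: 1 of 2 neighbours ≥ 1, becomes infected.
  Mo: 2 of 6 neighbours ≥ 2, becomes infected.
  Omar: 1 of 4 neighbours < 4, below threshold.
Round 4 — no new infections; cascade stops.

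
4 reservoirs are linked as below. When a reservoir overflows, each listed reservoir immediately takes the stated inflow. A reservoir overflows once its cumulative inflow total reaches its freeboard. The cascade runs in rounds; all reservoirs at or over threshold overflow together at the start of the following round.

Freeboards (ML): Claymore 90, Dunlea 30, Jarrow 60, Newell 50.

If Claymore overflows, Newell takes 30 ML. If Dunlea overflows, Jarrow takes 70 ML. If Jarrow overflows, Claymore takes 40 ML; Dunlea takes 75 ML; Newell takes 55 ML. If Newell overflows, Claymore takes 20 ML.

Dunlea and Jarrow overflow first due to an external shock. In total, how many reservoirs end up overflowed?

3

Round 1 — Dunlea, Jarrow overflow (initial).
  Claymore: +40 → 40 < 90
  Newell: +55 → 55 ≥ 50
Round 2 — Newell overflows.
  Claymore: +20 → 60 < 90
No further overflows.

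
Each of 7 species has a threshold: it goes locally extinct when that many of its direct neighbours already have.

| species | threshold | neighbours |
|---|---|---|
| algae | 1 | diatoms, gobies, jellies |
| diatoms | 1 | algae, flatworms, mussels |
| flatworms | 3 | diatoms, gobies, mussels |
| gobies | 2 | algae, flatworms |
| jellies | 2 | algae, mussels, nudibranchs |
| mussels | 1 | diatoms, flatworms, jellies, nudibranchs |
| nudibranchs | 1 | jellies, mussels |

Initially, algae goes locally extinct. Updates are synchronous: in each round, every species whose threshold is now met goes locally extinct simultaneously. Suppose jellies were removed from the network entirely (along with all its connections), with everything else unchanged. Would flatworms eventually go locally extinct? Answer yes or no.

no

With jellies removed:
Round 1 — algae goes locally extinct (initial).
Round 2 — checking thresholds:
  diatoms: 1 of 3 neighbours ≥ 1, goes locally extinct.
  gobies: 1 of 2 neighbours < 2, below threshold.
Round 3 — checking thresholds:
  flatworms: 1 of 3 neighbours < 3, below threshold.
  gobies: 1 of 2 neighbours < 2, below threshold.
  mussels: 1 of 3 neighbours ≥ 1, goes locally extinct.
Round 4 — checking thresholds:
  flatworms: 2 of 3 neighbours < 3, below threshold.
  gobies: 1 of 2 neighbours < 2, below threshold.
  nudibranchs: 1 of 1 neighbours ≥ 1, goes locally extinct.
Round 5 — no new extinctions; cascade stops.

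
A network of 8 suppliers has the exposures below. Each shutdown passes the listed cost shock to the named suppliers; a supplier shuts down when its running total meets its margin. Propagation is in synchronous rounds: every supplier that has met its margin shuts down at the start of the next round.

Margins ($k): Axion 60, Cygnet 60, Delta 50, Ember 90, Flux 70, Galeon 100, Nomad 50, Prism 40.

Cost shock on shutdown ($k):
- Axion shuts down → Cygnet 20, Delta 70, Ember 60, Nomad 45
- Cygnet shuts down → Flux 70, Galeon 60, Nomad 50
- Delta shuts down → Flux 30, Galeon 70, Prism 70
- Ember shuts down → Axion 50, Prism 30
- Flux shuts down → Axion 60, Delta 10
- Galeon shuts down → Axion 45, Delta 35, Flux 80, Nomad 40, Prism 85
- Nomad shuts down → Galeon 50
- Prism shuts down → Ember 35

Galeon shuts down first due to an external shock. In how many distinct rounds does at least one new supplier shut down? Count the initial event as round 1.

4

Round 1 — Galeon shuts down (initial).
  Axion: +45 → 45 < 60
  Delta: +35 → 35 < 50
  Flux: +80 → 80 ≥ 70
  Nomad: +40 → 40 < 50
  Prism: +85 → 85 ≥ 40
Round 2 — Flux, Prism shut down.
  Axion: +60 → 105 ≥ 60
  Delta: +10 → 45 < 50
  Ember: +35 → 35 < 90
Round 3 — Axion shuts down.
  Cygnet: +20 → 20 < 60
  Delta: +70 → 115 ≥ 50
  Ember: +60 → 95 ≥ 90
  Nomad: +45 → 85 ≥ 50
Round 4 — Delta, Ember, Nomad shut down.
No further shutdowns.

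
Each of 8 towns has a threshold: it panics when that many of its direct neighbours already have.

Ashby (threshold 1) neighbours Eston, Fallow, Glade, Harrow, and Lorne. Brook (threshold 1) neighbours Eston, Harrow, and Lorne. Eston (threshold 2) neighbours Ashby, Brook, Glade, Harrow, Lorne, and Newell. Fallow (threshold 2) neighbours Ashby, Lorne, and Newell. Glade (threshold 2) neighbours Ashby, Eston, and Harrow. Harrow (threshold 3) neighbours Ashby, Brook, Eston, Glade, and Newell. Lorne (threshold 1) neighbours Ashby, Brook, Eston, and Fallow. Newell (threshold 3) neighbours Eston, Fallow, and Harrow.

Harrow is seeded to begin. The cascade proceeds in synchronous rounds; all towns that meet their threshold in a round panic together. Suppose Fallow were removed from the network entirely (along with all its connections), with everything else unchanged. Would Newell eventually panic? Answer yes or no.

no

With Fallow removed:
Round 1 — Harrow panics (initial).
Round 2 — checking thresholds:
  Ashby: 1 of 4 neighbours ≥ 1, panics.
  Brook: 1 of 3 neighbours ≥ 1, panics.
  Eston: 1 of 6 neighbours < 2, holds.
  Glade: 1 of 3 neighbours < 2, holds.
  Newell: 1 of 2 neighbours < 3, holds.
Round 3 — checking thresholds:
  Eston: 3 of 6 neighbours ≥ 2, panics.
  Glade: 2 of 3 neighbours ≥ 2, panics.
  Lorne: 2 of 3 neighbours ≥ 1, panics.
  Newell: 1 of 2 neighbours < 3, holds.
Round 4 — no new panics; cascade stops.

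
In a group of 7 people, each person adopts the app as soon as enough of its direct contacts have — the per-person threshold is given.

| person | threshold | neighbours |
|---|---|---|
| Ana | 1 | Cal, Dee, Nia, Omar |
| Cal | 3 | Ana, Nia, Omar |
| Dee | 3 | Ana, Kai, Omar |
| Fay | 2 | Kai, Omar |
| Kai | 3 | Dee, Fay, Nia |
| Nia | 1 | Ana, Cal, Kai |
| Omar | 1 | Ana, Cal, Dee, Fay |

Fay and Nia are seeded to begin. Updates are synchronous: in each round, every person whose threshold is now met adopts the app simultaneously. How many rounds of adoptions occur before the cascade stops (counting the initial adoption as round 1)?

3

Round 1 — Fay, Nia adopt the app (initial).
Round 2 — checking thresholds:
  Ana: 1 of 4 neighbours ≥ 1, adopts the app.
  Cal: 1 of 3 neighbours < 3, not yet.
  Kai: 2 of 3 neighbours < 3, not yet.
  Omar: 1 of 4 neighbours ≥ 1, adopts the app.
Round 3 — checking thresholds:
  Cal: 3 of 3 neighbours ≥ 3, adopts the app.
  Dee: 2 of 3 neighbours < 3, not yet.
  Kai: 2 of 3 neighbours < 3, not yet.
Round 4 — no new adoptions; cascade stops.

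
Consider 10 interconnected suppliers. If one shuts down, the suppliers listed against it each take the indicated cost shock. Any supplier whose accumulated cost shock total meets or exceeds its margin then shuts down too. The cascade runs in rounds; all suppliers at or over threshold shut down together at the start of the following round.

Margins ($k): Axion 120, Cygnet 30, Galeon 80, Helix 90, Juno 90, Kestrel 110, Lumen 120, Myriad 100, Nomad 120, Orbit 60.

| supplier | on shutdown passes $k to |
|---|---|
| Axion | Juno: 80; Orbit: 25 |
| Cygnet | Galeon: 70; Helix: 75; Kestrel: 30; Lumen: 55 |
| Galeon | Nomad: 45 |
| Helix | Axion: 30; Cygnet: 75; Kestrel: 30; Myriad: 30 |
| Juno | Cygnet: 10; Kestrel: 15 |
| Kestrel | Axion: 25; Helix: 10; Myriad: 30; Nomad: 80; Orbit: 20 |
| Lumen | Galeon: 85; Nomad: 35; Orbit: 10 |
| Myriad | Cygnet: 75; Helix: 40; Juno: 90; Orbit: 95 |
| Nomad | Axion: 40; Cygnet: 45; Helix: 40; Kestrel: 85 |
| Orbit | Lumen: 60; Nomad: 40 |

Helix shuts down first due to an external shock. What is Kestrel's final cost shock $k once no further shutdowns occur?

60

Round 1 — Helix shuts down (initial).
  Axion: +30 → 30 < 120
  Cygnet: +75 → 75 ≥ 30
  Kestrel: +30 → 30 < 110
  Myriad: +30 → 30 < 100
Round 2 — Cygnet shuts down.
  Galeon: +70 → 70 < 80
  Kestrel: +30 → 60 < 110
  Lumen: +55 → 55 < 120
No further shutdowns.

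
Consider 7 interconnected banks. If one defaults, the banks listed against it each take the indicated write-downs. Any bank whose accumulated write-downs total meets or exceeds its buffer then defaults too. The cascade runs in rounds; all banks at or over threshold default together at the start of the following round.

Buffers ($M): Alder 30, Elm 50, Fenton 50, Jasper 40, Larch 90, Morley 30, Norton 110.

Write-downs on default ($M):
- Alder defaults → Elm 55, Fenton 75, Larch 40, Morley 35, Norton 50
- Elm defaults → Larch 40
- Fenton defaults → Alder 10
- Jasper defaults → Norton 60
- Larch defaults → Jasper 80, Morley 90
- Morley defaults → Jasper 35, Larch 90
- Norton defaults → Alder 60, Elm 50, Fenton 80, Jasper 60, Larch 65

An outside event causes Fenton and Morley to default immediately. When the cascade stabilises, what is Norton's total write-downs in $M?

Round 1 — Fenton, Morley default (initial).
  Alder: +10 → 10 < 30
  Jasper: +35 → 35 < 40
  Larch: +90 → 90 ≥ 90
Round 2 — Larch defaults.
  Jasper: +80 → 115 ≥ 40
Round 3 — Jasper defaults.
  Norton: +60 → 60 < 110
No further defaults.

60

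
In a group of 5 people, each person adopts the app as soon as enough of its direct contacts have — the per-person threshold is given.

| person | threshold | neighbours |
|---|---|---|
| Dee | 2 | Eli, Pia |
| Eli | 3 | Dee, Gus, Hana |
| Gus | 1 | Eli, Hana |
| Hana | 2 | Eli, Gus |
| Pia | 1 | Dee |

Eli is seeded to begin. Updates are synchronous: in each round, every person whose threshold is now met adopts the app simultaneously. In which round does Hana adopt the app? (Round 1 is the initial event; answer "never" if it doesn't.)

Round 1 — Eli adopts the app (initial).
Round 2 — checking thresholds:
  Dee: 1 of 2 neighbours < 2, below threshold.
  Gus: 1 of 2 neighbours ≥ 1, adopts the app.
  Hana: 1 of 2 neighbours < 2, below threshold.
Round 3 — checking thresholds:
  Dee: 1 of 2 neighbours < 2, below threshold.
  Hana: 2 of 2 neighbours ≥ 2, adopts the app.
Round 4 — no new adoptions; cascade stops.

3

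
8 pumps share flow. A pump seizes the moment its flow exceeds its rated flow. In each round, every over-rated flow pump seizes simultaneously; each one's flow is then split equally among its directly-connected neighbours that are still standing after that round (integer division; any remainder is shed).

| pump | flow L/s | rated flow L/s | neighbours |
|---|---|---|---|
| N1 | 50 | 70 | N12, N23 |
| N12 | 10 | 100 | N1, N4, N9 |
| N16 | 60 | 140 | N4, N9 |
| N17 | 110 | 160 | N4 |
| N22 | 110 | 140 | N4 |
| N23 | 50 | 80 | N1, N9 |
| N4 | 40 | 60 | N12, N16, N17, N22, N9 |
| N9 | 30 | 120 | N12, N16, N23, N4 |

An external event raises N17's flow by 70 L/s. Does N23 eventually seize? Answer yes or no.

Round 1 — N17 at 180 > 160. N17 seizes.
  N17 sheds 180 L/s to N4: 180 each.
    N4: 40+180 = 220 > 60
Round 2 — N4 seizes.
  N4 sheds 220 L/s to N12, N16, N22, N9: 55 each.
    N12: 10+55 = 65 ≤ 100
    N16: 60+55 = 115 ≤ 140
    N22: 110+55 = 165 > 140
    N9: 30+55 = 85 ≤ 120
Round 3 — N22 seizes.
  N22 sheds 165 L/s: no online neighbours, lost.
No further seizures.

no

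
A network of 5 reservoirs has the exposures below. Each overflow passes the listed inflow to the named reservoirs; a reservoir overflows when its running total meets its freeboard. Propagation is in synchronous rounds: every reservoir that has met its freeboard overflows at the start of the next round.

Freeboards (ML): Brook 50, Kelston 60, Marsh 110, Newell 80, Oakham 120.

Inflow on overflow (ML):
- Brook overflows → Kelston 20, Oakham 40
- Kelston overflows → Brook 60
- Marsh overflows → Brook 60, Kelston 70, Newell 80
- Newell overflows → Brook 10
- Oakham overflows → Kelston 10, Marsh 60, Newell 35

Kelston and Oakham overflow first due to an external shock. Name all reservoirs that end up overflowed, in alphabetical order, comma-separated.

Brook, Kelston, Oakham

Round 1 — Kelston, Oakham overflow (initial).
  Brook: +60 → 60 ≥ 50
  Marsh: +60 → 60 < 110
  Newell: +35 → 35 < 80
Round 2 — Brook overflows.
No further overflows.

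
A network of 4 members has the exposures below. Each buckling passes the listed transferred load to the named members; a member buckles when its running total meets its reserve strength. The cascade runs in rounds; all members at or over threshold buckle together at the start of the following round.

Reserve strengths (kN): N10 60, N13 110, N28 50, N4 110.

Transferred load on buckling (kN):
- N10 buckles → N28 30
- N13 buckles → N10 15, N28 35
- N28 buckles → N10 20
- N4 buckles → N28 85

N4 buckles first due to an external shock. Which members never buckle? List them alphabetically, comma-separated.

Round 1 — N4 buckles (initial).
  N28: +85 → 85 ≥ 50
Round 2 — N28 buckles.
  N10: +20 → 20 < 60
No further bucklings.

N10, N13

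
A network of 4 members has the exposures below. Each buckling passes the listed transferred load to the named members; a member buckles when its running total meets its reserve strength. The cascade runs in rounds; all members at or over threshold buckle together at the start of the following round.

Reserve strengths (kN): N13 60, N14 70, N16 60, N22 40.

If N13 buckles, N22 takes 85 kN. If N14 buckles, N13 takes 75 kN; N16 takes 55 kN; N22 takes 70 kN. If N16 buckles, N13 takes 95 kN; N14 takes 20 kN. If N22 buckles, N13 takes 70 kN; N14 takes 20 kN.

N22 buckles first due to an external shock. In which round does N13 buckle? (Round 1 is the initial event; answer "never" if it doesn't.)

2

Round 1 — N22 buckles (initial).
  N13: +70 → 70 ≥ 60
  N14: +20 → 20 < 70
Round 2 — N13 buckles.
No further bucklings.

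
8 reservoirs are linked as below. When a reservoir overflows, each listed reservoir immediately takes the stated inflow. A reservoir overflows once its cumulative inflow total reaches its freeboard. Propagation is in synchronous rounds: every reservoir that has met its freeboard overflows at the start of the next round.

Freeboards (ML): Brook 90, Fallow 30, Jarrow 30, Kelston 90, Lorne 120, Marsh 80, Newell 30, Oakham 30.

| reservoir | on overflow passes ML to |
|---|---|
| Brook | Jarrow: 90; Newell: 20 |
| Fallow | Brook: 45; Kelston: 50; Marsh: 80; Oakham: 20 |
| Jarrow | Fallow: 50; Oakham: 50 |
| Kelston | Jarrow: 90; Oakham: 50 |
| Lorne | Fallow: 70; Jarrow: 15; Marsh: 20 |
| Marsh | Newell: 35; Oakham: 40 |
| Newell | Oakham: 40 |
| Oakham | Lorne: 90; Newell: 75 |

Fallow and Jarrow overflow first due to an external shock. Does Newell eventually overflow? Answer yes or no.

Round 1 — Fallow, Jarrow overflow (initial).
  Brook: +45 → 45 < 90
  Kelston: +50 → 50 < 90
  Marsh: +80 → 80 ≥ 80
  Oakham: +20+50 → 70 ≥ 30
Round 2 — Marsh, Oakham overflow.
  Lorne: +90 → 90 < 120
  Newell: +35+75 → 110 ≥ 30
Round 3 — Newell overflows.
No further overflows.

yes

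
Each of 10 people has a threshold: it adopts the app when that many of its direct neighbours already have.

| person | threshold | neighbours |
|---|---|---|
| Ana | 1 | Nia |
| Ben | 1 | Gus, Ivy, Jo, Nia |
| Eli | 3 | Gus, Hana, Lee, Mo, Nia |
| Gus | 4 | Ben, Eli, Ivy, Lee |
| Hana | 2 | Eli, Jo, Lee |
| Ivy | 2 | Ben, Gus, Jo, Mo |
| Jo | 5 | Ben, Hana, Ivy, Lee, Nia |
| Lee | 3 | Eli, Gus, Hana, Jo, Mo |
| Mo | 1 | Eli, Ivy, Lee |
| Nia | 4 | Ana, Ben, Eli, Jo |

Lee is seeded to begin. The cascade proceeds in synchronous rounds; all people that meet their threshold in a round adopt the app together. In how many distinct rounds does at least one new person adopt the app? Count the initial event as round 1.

Round 1 — Lee adopts the app (initial).
Round 2 — checking thresholds:
  Eli: 1 of 5 neighbours < 3, below threshold.
  Gus: 1 of 4 neighbours < 4, below threshold.
  Hana: 1 of 3 neighbours < 2, below threshold.
  Jo: 1 of 5 neighbours < 5, below threshold.
  Mo: 1 of 3 neighbours ≥ 1, adopts the app.
Round 3 — no new adoptions; cascade stops.

2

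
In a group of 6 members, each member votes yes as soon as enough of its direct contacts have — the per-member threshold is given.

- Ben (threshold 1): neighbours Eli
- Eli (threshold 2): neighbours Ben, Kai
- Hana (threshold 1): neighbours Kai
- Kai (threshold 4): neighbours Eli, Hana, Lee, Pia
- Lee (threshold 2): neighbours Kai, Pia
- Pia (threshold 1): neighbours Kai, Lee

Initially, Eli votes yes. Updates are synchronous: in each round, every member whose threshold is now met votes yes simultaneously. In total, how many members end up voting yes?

Round 1 — Eli votes yes (initial).
Round 2 — checking thresholds:
  Ben: 1 of 1 neighbours ≥ 1, votes yes.
  Kai: 1 of 4 neighbours < 4, below threshold.
Round 3 — no new yes votes; cascade stops.

2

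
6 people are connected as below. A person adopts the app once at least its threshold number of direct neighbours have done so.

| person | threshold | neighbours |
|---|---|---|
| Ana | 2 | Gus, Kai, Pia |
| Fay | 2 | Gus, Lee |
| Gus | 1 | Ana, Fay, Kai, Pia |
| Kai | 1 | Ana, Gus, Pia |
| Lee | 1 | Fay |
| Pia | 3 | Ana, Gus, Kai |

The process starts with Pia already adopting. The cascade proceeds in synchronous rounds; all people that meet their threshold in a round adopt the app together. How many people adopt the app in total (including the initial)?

4

Round 1 — Pia adopts the app (initial).
Round 2 — checking thresholds:
  Ana: 1 of 3 neighbours < 2, below threshold.
  Gus: 1 of 4 neighbours ≥ 1, adopts the app.
  Kai: 1 of 3 neighbours ≥ 1, adopts the app.
Round 3 — checking thresholds:
  Ana: 3 of 3 neighbours ≥ 2, adopts the app.
  Fay: 1 of 2 neighbours < 2, below threshold.
Round 4 — no new adoptions; cascade stops.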